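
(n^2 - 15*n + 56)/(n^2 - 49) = (n - 8)/(n + 7)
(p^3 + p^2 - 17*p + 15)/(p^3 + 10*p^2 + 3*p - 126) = (p^2 + 4*p - 5)/(p^2 + 13*p + 42)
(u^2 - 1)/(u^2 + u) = (u - 1)/u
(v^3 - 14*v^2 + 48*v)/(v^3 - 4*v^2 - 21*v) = (-v^2 + 14*v - 48)/(-v^2 + 4*v + 21)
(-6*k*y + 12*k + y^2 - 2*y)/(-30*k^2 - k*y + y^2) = (y - 2)/(5*k + y)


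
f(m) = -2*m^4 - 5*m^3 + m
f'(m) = -8*m^3 - 15*m^2 + 1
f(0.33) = 0.13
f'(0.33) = -0.92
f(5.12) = -2040.36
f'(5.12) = -1465.96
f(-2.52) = -3.16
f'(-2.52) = 33.77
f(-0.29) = -0.18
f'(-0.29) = -0.07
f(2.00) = -70.00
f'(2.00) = -123.00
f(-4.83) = -529.91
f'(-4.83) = 552.50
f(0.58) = -0.62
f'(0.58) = -5.61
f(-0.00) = 0.00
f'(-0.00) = 1.00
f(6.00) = -3666.00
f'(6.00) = -2267.00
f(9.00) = -16758.00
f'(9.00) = -7046.00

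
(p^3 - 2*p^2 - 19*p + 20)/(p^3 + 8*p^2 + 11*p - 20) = (p - 5)/(p + 5)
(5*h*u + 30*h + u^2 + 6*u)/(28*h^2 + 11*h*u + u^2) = (5*h*u + 30*h + u^2 + 6*u)/(28*h^2 + 11*h*u + u^2)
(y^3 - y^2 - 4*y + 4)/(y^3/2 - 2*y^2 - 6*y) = 2*(y^2 - 3*y + 2)/(y*(y - 6))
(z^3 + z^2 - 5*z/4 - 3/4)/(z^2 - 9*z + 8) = (z^2 + 2*z + 3/4)/(z - 8)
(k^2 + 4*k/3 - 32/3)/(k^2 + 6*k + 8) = (k - 8/3)/(k + 2)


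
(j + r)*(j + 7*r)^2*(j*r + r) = j^4*r + 15*j^3*r^2 + j^3*r + 63*j^2*r^3 + 15*j^2*r^2 + 49*j*r^4 + 63*j*r^3 + 49*r^4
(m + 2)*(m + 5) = m^2 + 7*m + 10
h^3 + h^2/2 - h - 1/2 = (h - 1)*(h + 1/2)*(h + 1)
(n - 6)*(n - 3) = n^2 - 9*n + 18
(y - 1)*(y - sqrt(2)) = y^2 - sqrt(2)*y - y + sqrt(2)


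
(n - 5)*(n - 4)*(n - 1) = n^3 - 10*n^2 + 29*n - 20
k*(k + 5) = k^2 + 5*k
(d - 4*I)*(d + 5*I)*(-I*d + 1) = -I*d^3 + 2*d^2 - 19*I*d + 20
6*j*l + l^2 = l*(6*j + l)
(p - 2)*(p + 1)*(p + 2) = p^3 + p^2 - 4*p - 4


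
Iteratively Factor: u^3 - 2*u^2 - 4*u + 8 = (u - 2)*(u^2 - 4) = (u - 2)*(u + 2)*(u - 2)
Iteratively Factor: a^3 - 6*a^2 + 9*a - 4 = (a - 1)*(a^2 - 5*a + 4) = (a - 1)^2*(a - 4)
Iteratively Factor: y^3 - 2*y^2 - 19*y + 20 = (y + 4)*(y^2 - 6*y + 5) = (y - 5)*(y + 4)*(y - 1)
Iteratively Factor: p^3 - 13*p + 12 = (p + 4)*(p^2 - 4*p + 3) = (p - 3)*(p + 4)*(p - 1)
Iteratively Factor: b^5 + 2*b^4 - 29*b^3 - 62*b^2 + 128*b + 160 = (b + 4)*(b^4 - 2*b^3 - 21*b^2 + 22*b + 40) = (b - 2)*(b + 4)*(b^3 - 21*b - 20) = (b - 2)*(b + 4)^2*(b^2 - 4*b - 5) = (b - 5)*(b - 2)*(b + 4)^2*(b + 1)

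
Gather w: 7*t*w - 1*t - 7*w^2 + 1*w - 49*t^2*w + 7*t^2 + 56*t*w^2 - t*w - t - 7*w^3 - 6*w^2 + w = 7*t^2 - 2*t - 7*w^3 + w^2*(56*t - 13) + w*(-49*t^2 + 6*t + 2)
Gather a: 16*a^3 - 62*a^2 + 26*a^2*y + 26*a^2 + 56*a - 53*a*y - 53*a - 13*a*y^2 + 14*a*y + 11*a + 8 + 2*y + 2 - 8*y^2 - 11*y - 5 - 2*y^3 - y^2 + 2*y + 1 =16*a^3 + a^2*(26*y - 36) + a*(-13*y^2 - 39*y + 14) - 2*y^3 - 9*y^2 - 7*y + 6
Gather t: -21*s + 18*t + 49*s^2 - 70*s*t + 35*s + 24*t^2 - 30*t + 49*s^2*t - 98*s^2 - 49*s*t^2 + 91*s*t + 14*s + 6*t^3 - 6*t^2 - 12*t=-49*s^2 + 28*s + 6*t^3 + t^2*(18 - 49*s) + t*(49*s^2 + 21*s - 24)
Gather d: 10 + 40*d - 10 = 40*d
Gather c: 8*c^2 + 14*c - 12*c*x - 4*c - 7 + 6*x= 8*c^2 + c*(10 - 12*x) + 6*x - 7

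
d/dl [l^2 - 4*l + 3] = 2*l - 4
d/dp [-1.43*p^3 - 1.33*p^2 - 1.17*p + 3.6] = -4.29*p^2 - 2.66*p - 1.17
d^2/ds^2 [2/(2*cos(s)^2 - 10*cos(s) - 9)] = 4*(8*sin(s)^4 - 90*sin(s)^2 - 15*cos(s)/2 - 15*cos(3*s)/2 - 36)/(2*sin(s)^2 + 10*cos(s) + 7)^3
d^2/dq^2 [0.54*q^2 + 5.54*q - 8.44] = 1.08000000000000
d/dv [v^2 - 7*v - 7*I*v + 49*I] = 2*v - 7 - 7*I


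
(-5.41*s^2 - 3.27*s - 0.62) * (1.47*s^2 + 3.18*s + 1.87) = -7.9527*s^4 - 22.0107*s^3 - 21.4267*s^2 - 8.0865*s - 1.1594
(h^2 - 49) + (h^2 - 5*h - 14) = 2*h^2 - 5*h - 63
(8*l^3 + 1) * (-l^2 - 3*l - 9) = -8*l^5 - 24*l^4 - 72*l^3 - l^2 - 3*l - 9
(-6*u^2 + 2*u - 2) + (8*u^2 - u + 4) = 2*u^2 + u + 2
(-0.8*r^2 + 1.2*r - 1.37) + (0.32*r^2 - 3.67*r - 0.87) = -0.48*r^2 - 2.47*r - 2.24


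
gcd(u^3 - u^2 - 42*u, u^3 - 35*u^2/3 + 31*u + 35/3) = u - 7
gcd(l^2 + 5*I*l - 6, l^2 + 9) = l + 3*I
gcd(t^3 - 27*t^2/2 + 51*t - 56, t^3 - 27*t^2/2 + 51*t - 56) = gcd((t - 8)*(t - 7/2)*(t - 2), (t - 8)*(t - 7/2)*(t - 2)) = t^3 - 27*t^2/2 + 51*t - 56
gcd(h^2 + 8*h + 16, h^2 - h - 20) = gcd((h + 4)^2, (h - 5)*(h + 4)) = h + 4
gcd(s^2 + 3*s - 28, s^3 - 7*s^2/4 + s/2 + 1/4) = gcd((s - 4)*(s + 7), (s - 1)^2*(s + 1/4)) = 1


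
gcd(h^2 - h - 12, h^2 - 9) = h + 3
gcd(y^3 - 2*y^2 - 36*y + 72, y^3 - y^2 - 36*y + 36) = y^2 - 36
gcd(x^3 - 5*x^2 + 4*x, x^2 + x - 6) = 1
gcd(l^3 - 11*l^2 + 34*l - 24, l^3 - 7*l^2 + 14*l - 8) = l^2 - 5*l + 4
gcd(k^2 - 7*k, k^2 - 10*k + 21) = k - 7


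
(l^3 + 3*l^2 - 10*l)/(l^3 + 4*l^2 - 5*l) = (l - 2)/(l - 1)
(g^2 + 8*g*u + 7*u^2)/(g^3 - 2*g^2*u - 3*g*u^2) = (-g - 7*u)/(g*(-g + 3*u))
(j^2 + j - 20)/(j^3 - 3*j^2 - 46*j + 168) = (j + 5)/(j^2 + j - 42)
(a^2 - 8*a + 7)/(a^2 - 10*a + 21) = (a - 1)/(a - 3)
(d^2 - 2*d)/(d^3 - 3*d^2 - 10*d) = (2 - d)/(-d^2 + 3*d + 10)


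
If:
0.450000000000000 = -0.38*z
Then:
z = -1.18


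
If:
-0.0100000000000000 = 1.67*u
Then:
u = -0.01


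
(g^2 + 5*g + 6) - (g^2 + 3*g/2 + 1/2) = 7*g/2 + 11/2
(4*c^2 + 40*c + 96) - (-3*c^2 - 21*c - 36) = 7*c^2 + 61*c + 132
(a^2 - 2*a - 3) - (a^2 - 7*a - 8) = 5*a + 5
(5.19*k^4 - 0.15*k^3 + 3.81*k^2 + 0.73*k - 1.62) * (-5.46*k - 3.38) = -28.3374*k^5 - 16.7232*k^4 - 20.2956*k^3 - 16.8636*k^2 + 6.3778*k + 5.4756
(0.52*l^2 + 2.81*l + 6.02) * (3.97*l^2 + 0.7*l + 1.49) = 2.0644*l^4 + 11.5197*l^3 + 26.6412*l^2 + 8.4009*l + 8.9698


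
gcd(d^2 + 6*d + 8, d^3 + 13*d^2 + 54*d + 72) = d + 4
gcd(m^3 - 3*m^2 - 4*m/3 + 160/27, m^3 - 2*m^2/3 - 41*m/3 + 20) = m - 5/3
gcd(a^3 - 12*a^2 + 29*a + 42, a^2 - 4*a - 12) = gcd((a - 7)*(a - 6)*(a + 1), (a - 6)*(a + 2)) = a - 6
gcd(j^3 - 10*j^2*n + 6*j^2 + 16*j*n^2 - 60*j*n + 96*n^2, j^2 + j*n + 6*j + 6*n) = j + 6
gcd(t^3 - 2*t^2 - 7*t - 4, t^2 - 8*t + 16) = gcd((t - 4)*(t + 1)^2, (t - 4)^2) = t - 4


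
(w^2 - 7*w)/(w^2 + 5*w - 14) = w*(w - 7)/(w^2 + 5*w - 14)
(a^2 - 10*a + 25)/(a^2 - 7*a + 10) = (a - 5)/(a - 2)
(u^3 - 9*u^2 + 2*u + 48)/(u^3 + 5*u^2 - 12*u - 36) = (u - 8)/(u + 6)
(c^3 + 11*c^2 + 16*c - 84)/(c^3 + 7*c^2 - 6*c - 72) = (c^2 + 5*c - 14)/(c^2 + c - 12)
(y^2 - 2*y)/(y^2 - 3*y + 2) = y/(y - 1)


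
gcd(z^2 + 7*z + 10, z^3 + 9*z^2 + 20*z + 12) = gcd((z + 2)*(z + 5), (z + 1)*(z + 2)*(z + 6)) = z + 2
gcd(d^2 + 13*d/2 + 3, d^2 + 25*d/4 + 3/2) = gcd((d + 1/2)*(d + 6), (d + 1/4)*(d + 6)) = d + 6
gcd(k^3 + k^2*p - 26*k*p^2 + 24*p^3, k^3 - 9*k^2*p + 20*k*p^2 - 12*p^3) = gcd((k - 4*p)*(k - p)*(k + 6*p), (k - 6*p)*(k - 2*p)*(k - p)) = -k + p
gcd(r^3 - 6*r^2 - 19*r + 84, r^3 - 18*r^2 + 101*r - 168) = r^2 - 10*r + 21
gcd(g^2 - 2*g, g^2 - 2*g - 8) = 1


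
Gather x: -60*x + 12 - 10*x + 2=14 - 70*x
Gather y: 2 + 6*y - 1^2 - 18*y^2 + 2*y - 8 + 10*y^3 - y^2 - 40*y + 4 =10*y^3 - 19*y^2 - 32*y - 3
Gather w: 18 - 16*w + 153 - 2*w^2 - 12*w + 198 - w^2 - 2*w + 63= -3*w^2 - 30*w + 432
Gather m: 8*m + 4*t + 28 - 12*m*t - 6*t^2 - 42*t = m*(8 - 12*t) - 6*t^2 - 38*t + 28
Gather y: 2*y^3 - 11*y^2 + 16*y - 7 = 2*y^3 - 11*y^2 + 16*y - 7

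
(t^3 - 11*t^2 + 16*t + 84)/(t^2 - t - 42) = (t^2 - 4*t - 12)/(t + 6)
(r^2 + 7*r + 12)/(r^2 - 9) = (r + 4)/(r - 3)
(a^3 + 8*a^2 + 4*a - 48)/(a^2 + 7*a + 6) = (a^2 + 2*a - 8)/(a + 1)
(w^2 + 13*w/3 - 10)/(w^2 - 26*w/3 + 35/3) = (w + 6)/(w - 7)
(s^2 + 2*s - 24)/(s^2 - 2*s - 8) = (s + 6)/(s + 2)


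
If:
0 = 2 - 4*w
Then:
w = 1/2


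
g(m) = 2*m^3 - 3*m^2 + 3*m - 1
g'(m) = 6*m^2 - 6*m + 3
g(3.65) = 67.24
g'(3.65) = 61.04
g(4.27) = 112.82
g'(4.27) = 86.78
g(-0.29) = -2.17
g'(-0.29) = 5.24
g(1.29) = 2.17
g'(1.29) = 5.24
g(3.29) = 47.62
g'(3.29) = 48.20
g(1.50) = 3.50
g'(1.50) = 7.50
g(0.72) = 0.35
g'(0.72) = 1.79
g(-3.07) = -96.35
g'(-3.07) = 77.97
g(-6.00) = -559.00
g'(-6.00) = 255.00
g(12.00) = 3059.00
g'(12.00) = 795.00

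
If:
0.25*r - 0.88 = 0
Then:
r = 3.52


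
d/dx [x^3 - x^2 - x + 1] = 3*x^2 - 2*x - 1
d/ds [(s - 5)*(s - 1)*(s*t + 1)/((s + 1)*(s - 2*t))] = (-(s - 5)*(s - 1)*(s + 1)*(s*t + 1) - (s - 5)*(s - 1)*(s - 2*t)*(s*t + 1) + (s + 1)*(s - 2*t)*(t*(s - 5)*(s - 1) + (s - 5)*(s*t + 1) + (s - 1)*(s*t + 1)))/((s + 1)^2*(s - 2*t)^2)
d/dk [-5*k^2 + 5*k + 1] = 5 - 10*k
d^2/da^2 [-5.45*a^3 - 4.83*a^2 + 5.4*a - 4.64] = -32.7*a - 9.66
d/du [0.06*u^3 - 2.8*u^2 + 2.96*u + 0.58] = 0.18*u^2 - 5.6*u + 2.96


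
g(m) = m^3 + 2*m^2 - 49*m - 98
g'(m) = 3*m^2 + 4*m - 49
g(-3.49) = 54.86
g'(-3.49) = -26.42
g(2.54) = -193.17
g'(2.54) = -19.49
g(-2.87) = 35.46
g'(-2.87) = -35.77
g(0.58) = -125.55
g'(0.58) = -45.67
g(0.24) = -109.63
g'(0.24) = -47.87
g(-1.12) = -42.02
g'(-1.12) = -49.72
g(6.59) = -47.86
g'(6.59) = 107.64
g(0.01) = -98.49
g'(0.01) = -48.96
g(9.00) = 352.00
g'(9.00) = 230.00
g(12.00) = 1330.00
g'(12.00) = 431.00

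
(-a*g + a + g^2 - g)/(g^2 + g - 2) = (-a + g)/(g + 2)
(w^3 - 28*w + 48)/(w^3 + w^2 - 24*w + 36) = (w - 4)/(w - 3)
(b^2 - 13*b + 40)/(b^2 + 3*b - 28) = (b^2 - 13*b + 40)/(b^2 + 3*b - 28)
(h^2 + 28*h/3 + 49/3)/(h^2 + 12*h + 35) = (h + 7/3)/(h + 5)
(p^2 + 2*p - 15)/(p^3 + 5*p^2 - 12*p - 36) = (p + 5)/(p^2 + 8*p + 12)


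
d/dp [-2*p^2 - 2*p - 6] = -4*p - 2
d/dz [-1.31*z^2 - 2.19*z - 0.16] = -2.62*z - 2.19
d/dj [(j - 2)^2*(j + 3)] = (j - 2)*(3*j + 4)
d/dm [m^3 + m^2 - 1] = m*(3*m + 2)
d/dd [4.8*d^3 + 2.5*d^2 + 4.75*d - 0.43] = 14.4*d^2 + 5.0*d + 4.75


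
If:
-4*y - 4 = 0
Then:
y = -1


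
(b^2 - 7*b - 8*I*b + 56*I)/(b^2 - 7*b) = (b - 8*I)/b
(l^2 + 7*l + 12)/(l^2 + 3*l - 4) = (l + 3)/(l - 1)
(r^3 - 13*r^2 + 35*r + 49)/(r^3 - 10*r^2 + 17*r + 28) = (r - 7)/(r - 4)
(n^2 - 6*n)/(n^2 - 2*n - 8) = n*(6 - n)/(-n^2 + 2*n + 8)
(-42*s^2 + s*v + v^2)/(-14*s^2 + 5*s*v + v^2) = (6*s - v)/(2*s - v)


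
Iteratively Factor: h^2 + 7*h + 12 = (h + 4)*(h + 3)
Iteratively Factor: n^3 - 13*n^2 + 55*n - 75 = (n - 5)*(n^2 - 8*n + 15) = (n - 5)*(n - 3)*(n - 5)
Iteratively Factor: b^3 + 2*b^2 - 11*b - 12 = (b + 4)*(b^2 - 2*b - 3) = (b - 3)*(b + 4)*(b + 1)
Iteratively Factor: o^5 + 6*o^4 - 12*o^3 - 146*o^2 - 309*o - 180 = (o + 3)*(o^4 + 3*o^3 - 21*o^2 - 83*o - 60) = (o + 3)*(o + 4)*(o^3 - o^2 - 17*o - 15) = (o + 1)*(o + 3)*(o + 4)*(o^2 - 2*o - 15) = (o - 5)*(o + 1)*(o + 3)*(o + 4)*(o + 3)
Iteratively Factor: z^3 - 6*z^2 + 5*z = (z)*(z^2 - 6*z + 5) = z*(z - 5)*(z - 1)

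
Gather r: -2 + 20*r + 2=20*r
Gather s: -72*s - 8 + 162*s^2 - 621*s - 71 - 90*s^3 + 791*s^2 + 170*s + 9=-90*s^3 + 953*s^2 - 523*s - 70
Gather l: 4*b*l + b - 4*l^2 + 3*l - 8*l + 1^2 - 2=b - 4*l^2 + l*(4*b - 5) - 1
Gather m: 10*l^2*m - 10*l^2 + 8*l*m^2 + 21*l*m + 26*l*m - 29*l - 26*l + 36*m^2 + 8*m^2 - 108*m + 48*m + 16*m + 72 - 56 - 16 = -10*l^2 - 55*l + m^2*(8*l + 44) + m*(10*l^2 + 47*l - 44)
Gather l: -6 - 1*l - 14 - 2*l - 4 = -3*l - 24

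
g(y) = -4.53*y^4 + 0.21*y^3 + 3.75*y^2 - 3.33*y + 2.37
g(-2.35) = -109.98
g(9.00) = -29292.09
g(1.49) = -15.90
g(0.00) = 2.37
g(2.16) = -83.82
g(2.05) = -66.89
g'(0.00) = -3.33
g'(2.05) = -141.41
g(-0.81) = 5.47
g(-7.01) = -10801.17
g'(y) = -18.12*y^3 + 0.63*y^2 + 7.5*y - 3.33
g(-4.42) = -1656.75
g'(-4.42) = 1540.51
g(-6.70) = -8998.60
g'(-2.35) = 217.68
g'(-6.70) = 5424.53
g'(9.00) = -13094.28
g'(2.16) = -166.80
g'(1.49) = -50.70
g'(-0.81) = 0.64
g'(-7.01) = 6216.89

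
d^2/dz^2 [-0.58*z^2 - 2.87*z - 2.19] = -1.16000000000000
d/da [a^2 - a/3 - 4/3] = 2*a - 1/3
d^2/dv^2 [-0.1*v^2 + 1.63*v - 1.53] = -0.200000000000000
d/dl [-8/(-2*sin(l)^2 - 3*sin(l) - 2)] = -8*(4*sin(l) + 3)*cos(l)/(3*sin(l) - cos(2*l) + 3)^2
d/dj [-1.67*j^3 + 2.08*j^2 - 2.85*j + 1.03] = -5.01*j^2 + 4.16*j - 2.85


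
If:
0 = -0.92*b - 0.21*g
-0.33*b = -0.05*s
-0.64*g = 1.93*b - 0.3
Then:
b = -0.34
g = 1.50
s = -2.27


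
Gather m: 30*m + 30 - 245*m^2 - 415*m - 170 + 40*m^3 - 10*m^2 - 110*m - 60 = 40*m^3 - 255*m^2 - 495*m - 200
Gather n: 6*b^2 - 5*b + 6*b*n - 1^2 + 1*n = 6*b^2 - 5*b + n*(6*b + 1) - 1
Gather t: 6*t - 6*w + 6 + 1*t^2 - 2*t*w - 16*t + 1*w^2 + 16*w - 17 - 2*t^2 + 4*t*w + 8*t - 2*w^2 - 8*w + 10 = -t^2 + t*(2*w - 2) - w^2 + 2*w - 1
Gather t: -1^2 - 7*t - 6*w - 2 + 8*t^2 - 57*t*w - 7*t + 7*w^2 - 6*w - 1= 8*t^2 + t*(-57*w - 14) + 7*w^2 - 12*w - 4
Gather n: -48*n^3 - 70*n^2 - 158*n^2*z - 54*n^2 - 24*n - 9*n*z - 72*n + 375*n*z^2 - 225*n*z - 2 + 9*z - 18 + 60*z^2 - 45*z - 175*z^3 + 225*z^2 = -48*n^3 + n^2*(-158*z - 124) + n*(375*z^2 - 234*z - 96) - 175*z^3 + 285*z^2 - 36*z - 20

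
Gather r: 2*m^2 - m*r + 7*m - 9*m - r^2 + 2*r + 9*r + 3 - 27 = 2*m^2 - 2*m - r^2 + r*(11 - m) - 24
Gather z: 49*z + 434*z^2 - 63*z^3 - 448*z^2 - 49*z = -63*z^3 - 14*z^2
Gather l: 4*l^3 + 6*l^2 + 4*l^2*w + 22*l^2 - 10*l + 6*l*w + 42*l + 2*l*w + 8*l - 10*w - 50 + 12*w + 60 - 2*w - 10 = 4*l^3 + l^2*(4*w + 28) + l*(8*w + 40)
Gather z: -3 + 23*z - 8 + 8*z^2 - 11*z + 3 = 8*z^2 + 12*z - 8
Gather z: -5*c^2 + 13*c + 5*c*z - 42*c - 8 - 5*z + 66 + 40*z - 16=-5*c^2 - 29*c + z*(5*c + 35) + 42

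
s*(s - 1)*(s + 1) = s^3 - s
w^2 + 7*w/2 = w*(w + 7/2)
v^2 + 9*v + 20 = (v + 4)*(v + 5)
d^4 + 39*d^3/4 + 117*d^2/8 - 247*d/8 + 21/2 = (d - 3/4)*(d - 1/2)*(d + 4)*(d + 7)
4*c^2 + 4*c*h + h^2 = (2*c + h)^2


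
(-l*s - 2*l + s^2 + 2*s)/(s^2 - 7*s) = (-l*s - 2*l + s^2 + 2*s)/(s*(s - 7))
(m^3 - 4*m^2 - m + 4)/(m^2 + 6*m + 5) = (m^2 - 5*m + 4)/(m + 5)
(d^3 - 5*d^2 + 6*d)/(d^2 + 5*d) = (d^2 - 5*d + 6)/(d + 5)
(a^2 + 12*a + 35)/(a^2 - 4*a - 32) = (a^2 + 12*a + 35)/(a^2 - 4*a - 32)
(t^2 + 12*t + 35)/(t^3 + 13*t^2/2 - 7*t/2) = 2*(t + 5)/(t*(2*t - 1))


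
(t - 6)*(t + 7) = t^2 + t - 42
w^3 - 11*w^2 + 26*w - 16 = (w - 8)*(w - 2)*(w - 1)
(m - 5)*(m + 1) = m^2 - 4*m - 5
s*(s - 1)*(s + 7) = s^3 + 6*s^2 - 7*s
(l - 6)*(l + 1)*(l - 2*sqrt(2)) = l^3 - 5*l^2 - 2*sqrt(2)*l^2 - 6*l + 10*sqrt(2)*l + 12*sqrt(2)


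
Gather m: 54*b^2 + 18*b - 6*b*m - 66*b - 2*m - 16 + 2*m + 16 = 54*b^2 - 6*b*m - 48*b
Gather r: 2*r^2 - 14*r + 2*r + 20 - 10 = 2*r^2 - 12*r + 10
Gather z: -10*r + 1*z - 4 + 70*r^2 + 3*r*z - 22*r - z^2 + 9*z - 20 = 70*r^2 - 32*r - z^2 + z*(3*r + 10) - 24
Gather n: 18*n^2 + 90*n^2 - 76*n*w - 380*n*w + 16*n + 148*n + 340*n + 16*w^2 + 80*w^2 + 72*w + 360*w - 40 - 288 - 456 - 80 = 108*n^2 + n*(504 - 456*w) + 96*w^2 + 432*w - 864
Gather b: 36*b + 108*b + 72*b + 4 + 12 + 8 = 216*b + 24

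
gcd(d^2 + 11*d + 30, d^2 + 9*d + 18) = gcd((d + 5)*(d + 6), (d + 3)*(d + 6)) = d + 6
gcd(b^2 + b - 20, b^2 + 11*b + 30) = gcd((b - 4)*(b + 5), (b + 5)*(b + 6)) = b + 5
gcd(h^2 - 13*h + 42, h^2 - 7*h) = h - 7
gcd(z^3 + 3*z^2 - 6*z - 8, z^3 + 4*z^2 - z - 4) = z^2 + 5*z + 4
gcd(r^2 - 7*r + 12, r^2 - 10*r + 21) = r - 3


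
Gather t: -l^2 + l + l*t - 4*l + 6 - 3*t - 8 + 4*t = -l^2 - 3*l + t*(l + 1) - 2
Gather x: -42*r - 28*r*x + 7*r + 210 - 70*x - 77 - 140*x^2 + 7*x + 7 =-35*r - 140*x^2 + x*(-28*r - 63) + 140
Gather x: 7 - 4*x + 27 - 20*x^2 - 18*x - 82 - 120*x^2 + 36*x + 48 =-140*x^2 + 14*x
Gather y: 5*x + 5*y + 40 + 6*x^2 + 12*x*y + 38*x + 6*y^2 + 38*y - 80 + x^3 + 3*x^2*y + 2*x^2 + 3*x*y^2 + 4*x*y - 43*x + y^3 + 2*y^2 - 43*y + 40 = x^3 + 8*x^2 + y^3 + y^2*(3*x + 8) + y*(3*x^2 + 16*x)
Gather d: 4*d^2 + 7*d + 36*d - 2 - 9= 4*d^2 + 43*d - 11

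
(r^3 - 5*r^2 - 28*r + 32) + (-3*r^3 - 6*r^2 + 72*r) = -2*r^3 - 11*r^2 + 44*r + 32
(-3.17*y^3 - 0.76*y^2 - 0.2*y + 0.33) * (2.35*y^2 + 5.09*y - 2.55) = -7.4495*y^5 - 17.9213*y^4 + 3.7451*y^3 + 1.6955*y^2 + 2.1897*y - 0.8415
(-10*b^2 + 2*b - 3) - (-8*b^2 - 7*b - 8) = -2*b^2 + 9*b + 5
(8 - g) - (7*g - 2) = 10 - 8*g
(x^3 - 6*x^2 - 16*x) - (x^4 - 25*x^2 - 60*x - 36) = -x^4 + x^3 + 19*x^2 + 44*x + 36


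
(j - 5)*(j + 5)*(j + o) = j^3 + j^2*o - 25*j - 25*o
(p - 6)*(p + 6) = p^2 - 36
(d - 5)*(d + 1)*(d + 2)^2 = d^4 - 17*d^2 - 36*d - 20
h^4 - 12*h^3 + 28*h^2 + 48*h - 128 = (h - 8)*(h - 4)*(h - 2)*(h + 2)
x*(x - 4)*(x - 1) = x^3 - 5*x^2 + 4*x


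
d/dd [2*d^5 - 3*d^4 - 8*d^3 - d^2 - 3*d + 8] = 10*d^4 - 12*d^3 - 24*d^2 - 2*d - 3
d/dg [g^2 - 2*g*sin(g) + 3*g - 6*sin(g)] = -2*g*cos(g) + 2*g - 2*sin(g) - 6*cos(g) + 3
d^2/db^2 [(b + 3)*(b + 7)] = 2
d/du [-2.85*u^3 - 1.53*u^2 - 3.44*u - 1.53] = -8.55*u^2 - 3.06*u - 3.44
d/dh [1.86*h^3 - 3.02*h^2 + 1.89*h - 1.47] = 5.58*h^2 - 6.04*h + 1.89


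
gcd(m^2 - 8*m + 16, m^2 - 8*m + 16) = m^2 - 8*m + 16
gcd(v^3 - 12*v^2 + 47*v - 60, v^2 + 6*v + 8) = 1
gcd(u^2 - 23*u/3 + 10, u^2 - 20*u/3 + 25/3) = u - 5/3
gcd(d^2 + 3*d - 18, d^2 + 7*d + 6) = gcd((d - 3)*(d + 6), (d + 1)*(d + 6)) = d + 6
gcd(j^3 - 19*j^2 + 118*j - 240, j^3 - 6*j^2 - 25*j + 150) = j^2 - 11*j + 30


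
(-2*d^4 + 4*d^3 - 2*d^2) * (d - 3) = -2*d^5 + 10*d^4 - 14*d^3 + 6*d^2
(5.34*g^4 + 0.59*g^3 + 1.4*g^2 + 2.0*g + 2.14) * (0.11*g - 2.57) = 0.5874*g^5 - 13.6589*g^4 - 1.3623*g^3 - 3.378*g^2 - 4.9046*g - 5.4998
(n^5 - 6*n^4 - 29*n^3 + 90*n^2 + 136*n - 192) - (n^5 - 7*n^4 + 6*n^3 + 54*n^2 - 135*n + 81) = n^4 - 35*n^3 + 36*n^2 + 271*n - 273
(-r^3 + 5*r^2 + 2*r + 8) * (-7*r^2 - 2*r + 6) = 7*r^5 - 33*r^4 - 30*r^3 - 30*r^2 - 4*r + 48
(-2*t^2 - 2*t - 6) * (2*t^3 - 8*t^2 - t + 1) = -4*t^5 + 12*t^4 + 6*t^3 + 48*t^2 + 4*t - 6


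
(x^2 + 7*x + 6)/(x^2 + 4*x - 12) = (x + 1)/(x - 2)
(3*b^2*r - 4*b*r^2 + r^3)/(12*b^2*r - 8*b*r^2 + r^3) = (3*b^2 - 4*b*r + r^2)/(12*b^2 - 8*b*r + r^2)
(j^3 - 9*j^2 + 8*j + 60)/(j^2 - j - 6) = (j^2 - 11*j + 30)/(j - 3)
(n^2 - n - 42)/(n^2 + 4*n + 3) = (n^2 - n - 42)/(n^2 + 4*n + 3)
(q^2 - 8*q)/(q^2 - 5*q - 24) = q/(q + 3)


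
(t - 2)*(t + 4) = t^2 + 2*t - 8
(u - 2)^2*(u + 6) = u^3 + 2*u^2 - 20*u + 24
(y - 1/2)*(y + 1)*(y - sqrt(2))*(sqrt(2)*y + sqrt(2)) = sqrt(2)*y^4 - 2*y^3 + 3*sqrt(2)*y^3/2 - 3*y^2 - sqrt(2)*y/2 + 1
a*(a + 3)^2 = a^3 + 6*a^2 + 9*a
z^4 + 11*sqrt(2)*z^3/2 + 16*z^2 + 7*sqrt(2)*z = z*(z + sqrt(2))^2*(z + 7*sqrt(2)/2)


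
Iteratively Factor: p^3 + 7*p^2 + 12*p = (p + 4)*(p^2 + 3*p) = p*(p + 4)*(p + 3)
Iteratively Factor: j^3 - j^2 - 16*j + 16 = (j - 1)*(j^2 - 16) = (j - 4)*(j - 1)*(j + 4)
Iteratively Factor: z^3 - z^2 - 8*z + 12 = (z - 2)*(z^2 + z - 6) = (z - 2)^2*(z + 3)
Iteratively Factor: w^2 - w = (w)*(w - 1)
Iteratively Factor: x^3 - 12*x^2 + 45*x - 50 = (x - 2)*(x^2 - 10*x + 25) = (x - 5)*(x - 2)*(x - 5)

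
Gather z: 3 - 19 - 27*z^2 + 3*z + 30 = -27*z^2 + 3*z + 14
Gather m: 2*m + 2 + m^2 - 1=m^2 + 2*m + 1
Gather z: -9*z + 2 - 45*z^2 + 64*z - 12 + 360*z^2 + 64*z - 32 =315*z^2 + 119*z - 42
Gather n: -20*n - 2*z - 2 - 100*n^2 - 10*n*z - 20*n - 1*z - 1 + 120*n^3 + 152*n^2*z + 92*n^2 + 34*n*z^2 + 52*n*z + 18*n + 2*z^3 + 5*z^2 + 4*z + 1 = 120*n^3 + n^2*(152*z - 8) + n*(34*z^2 + 42*z - 22) + 2*z^3 + 5*z^2 + z - 2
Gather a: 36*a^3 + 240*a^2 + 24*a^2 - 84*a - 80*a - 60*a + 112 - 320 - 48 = 36*a^3 + 264*a^2 - 224*a - 256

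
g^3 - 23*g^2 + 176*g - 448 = (g - 8)^2*(g - 7)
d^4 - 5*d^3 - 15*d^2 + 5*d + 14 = (d - 7)*(d - 1)*(d + 1)*(d + 2)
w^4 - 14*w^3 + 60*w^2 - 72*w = w*(w - 6)^2*(w - 2)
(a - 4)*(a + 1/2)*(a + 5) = a^3 + 3*a^2/2 - 39*a/2 - 10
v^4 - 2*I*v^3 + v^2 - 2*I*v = v*(v - 2*I)*(v - I)*(v + I)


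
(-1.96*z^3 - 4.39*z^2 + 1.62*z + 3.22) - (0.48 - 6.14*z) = -1.96*z^3 - 4.39*z^2 + 7.76*z + 2.74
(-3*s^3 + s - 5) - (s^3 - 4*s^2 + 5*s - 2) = -4*s^3 + 4*s^2 - 4*s - 3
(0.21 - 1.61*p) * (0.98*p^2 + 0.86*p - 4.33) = -1.5778*p^3 - 1.1788*p^2 + 7.1519*p - 0.9093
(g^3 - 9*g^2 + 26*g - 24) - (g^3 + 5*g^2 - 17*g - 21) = -14*g^2 + 43*g - 3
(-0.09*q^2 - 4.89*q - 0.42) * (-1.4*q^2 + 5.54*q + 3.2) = 0.126*q^4 + 6.3474*q^3 - 26.7906*q^2 - 17.9748*q - 1.344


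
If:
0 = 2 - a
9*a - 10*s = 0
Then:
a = 2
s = 9/5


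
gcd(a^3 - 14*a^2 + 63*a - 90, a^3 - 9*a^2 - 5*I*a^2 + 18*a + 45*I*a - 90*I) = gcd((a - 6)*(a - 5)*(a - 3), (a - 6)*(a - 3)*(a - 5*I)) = a^2 - 9*a + 18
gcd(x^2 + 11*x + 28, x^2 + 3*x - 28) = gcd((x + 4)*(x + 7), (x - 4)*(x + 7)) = x + 7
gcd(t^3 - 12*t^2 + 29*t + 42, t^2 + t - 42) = t - 6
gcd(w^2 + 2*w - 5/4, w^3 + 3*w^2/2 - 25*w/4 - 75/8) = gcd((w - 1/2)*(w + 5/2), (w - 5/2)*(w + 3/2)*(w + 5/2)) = w + 5/2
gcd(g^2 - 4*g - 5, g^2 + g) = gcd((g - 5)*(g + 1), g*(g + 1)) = g + 1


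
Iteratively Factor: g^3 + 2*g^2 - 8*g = (g - 2)*(g^2 + 4*g) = (g - 2)*(g + 4)*(g)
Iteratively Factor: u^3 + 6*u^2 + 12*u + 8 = (u + 2)*(u^2 + 4*u + 4) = (u + 2)^2*(u + 2)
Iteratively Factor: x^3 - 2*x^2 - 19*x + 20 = (x + 4)*(x^2 - 6*x + 5) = (x - 1)*(x + 4)*(x - 5)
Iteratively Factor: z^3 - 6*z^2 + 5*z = (z - 1)*(z^2 - 5*z) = (z - 5)*(z - 1)*(z)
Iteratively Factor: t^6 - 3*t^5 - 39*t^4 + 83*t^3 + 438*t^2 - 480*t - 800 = (t - 5)*(t^5 + 2*t^4 - 29*t^3 - 62*t^2 + 128*t + 160) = (t - 5)*(t + 4)*(t^4 - 2*t^3 - 21*t^2 + 22*t + 40) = (t - 5)*(t + 4)^2*(t^3 - 6*t^2 + 3*t + 10) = (t - 5)*(t - 2)*(t + 4)^2*(t^2 - 4*t - 5) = (t - 5)^2*(t - 2)*(t + 4)^2*(t + 1)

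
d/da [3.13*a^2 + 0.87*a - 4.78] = 6.26*a + 0.87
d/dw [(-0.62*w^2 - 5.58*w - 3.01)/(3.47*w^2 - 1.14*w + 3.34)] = (20.0694*w^2 + 16.7478*w - 22.0686)/(12.0409*w^4 - 7.9116*w^3 + 24.4792*w^2 - 7.6152*w + 11.1556)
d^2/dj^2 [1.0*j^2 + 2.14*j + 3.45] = 2.00000000000000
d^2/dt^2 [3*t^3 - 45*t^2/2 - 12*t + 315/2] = 18*t - 45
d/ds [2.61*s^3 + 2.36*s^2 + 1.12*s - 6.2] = 7.83*s^2 + 4.72*s + 1.12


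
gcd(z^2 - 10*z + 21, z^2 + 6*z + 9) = 1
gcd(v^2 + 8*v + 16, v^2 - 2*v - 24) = v + 4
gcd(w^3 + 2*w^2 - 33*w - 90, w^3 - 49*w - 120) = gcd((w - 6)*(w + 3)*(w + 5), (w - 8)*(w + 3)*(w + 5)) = w^2 + 8*w + 15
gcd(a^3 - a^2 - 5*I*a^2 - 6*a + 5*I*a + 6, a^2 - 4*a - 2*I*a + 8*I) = a - 2*I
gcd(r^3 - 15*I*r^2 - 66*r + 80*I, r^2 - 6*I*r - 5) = r - 5*I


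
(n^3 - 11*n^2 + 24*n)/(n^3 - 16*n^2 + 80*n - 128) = n*(n - 3)/(n^2 - 8*n + 16)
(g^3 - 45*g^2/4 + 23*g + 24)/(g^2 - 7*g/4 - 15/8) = 2*(g^2 - 12*g + 32)/(2*g - 5)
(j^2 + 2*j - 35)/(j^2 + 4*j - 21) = (j - 5)/(j - 3)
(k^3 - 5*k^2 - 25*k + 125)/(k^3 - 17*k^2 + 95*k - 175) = (k + 5)/(k - 7)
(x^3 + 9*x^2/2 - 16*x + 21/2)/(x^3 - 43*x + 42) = (x - 3/2)/(x - 6)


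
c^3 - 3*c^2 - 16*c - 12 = (c - 6)*(c + 1)*(c + 2)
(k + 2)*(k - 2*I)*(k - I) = k^3 + 2*k^2 - 3*I*k^2 - 2*k - 6*I*k - 4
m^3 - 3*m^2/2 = m^2*(m - 3/2)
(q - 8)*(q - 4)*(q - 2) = q^3 - 14*q^2 + 56*q - 64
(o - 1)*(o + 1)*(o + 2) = o^3 + 2*o^2 - o - 2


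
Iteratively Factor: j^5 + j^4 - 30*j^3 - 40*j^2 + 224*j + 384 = (j + 2)*(j^4 - j^3 - 28*j^2 + 16*j + 192) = (j - 4)*(j + 2)*(j^3 + 3*j^2 - 16*j - 48) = (j - 4)*(j + 2)*(j + 4)*(j^2 - j - 12) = (j - 4)*(j + 2)*(j + 3)*(j + 4)*(j - 4)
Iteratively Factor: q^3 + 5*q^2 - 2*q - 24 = (q + 4)*(q^2 + q - 6) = (q + 3)*(q + 4)*(q - 2)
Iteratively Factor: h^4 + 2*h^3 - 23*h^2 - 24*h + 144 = (h + 4)*(h^3 - 2*h^2 - 15*h + 36) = (h - 3)*(h + 4)*(h^2 + h - 12) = (h - 3)*(h + 4)^2*(h - 3)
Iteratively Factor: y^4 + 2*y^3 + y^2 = (y + 1)*(y^3 + y^2) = y*(y + 1)*(y^2 + y) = y^2*(y + 1)*(y + 1)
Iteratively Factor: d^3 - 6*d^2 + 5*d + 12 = (d - 4)*(d^2 - 2*d - 3) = (d - 4)*(d - 3)*(d + 1)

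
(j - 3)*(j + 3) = j^2 - 9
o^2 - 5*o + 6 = (o - 3)*(o - 2)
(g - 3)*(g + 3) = g^2 - 9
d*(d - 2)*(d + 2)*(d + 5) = d^4 + 5*d^3 - 4*d^2 - 20*d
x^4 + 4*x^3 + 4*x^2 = x^2*(x + 2)^2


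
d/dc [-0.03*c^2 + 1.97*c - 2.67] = 1.97 - 0.06*c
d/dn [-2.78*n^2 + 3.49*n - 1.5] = 3.49 - 5.56*n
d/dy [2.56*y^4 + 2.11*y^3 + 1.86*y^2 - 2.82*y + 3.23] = 10.24*y^3 + 6.33*y^2 + 3.72*y - 2.82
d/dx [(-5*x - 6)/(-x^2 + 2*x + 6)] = (5*x^2 - 10*x - 2*(x - 1)*(5*x + 6) - 30)/(-x^2 + 2*x + 6)^2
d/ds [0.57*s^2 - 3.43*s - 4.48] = 1.14*s - 3.43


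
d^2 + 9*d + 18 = (d + 3)*(d + 6)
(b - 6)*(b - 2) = b^2 - 8*b + 12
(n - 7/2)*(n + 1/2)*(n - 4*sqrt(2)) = n^3 - 4*sqrt(2)*n^2 - 3*n^2 - 7*n/4 + 12*sqrt(2)*n + 7*sqrt(2)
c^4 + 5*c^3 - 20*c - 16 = (c - 2)*(c + 1)*(c + 2)*(c + 4)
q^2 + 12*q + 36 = (q + 6)^2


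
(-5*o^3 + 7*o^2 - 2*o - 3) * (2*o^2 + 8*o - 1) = -10*o^5 - 26*o^4 + 57*o^3 - 29*o^2 - 22*o + 3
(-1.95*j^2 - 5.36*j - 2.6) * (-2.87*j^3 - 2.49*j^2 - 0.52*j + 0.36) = 5.5965*j^5 + 20.2387*j^4 + 21.8224*j^3 + 8.5592*j^2 - 0.5776*j - 0.936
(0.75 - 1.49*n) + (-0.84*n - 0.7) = 0.05 - 2.33*n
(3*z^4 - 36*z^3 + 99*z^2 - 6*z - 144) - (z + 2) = 3*z^4 - 36*z^3 + 99*z^2 - 7*z - 146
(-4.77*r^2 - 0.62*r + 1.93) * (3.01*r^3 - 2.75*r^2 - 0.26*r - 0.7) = -14.3577*r^5 + 11.2513*r^4 + 8.7545*r^3 - 1.8073*r^2 - 0.0678*r - 1.351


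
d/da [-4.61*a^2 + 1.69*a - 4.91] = 1.69 - 9.22*a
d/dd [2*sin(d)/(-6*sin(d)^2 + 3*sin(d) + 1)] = 2*(6*sin(d)^2 + 1)*cos(d)/(6*sin(d)^2 - 3*sin(d) - 1)^2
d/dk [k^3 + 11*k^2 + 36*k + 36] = 3*k^2 + 22*k + 36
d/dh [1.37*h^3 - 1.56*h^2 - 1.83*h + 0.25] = 4.11*h^2 - 3.12*h - 1.83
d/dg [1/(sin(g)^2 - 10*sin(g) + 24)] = 2*(5 - sin(g))*cos(g)/(sin(g)^2 - 10*sin(g) + 24)^2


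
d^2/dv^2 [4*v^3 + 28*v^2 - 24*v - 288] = 24*v + 56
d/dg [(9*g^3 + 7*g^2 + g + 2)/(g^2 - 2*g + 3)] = (9*g^4 - 36*g^3 + 66*g^2 + 38*g + 7)/(g^4 - 4*g^3 + 10*g^2 - 12*g + 9)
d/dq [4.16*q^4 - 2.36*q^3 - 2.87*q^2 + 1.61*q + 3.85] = 16.64*q^3 - 7.08*q^2 - 5.74*q + 1.61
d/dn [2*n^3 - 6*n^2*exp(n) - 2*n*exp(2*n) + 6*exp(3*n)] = -6*n^2*exp(n) + 6*n^2 - 4*n*exp(2*n) - 12*n*exp(n) + 18*exp(3*n) - 2*exp(2*n)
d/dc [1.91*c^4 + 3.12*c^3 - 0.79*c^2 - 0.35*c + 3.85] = 7.64*c^3 + 9.36*c^2 - 1.58*c - 0.35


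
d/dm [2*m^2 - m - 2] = 4*m - 1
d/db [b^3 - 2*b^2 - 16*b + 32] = 3*b^2 - 4*b - 16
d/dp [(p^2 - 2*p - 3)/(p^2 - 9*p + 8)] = (-7*p^2 + 22*p - 43)/(p^4 - 18*p^3 + 97*p^2 - 144*p + 64)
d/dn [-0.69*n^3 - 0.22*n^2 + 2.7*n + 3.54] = -2.07*n^2 - 0.44*n + 2.7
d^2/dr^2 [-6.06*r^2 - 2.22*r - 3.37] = -12.1200000000000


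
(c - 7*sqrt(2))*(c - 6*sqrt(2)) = c^2 - 13*sqrt(2)*c + 84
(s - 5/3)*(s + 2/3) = s^2 - s - 10/9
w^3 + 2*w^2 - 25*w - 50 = (w - 5)*(w + 2)*(w + 5)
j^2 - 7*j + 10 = (j - 5)*(j - 2)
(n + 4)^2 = n^2 + 8*n + 16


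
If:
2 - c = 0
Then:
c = 2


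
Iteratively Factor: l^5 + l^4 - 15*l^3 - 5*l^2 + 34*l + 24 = (l + 4)*(l^4 - 3*l^3 - 3*l^2 + 7*l + 6) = (l + 1)*(l + 4)*(l^3 - 4*l^2 + l + 6) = (l - 2)*(l + 1)*(l + 4)*(l^2 - 2*l - 3) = (l - 3)*(l - 2)*(l + 1)*(l + 4)*(l + 1)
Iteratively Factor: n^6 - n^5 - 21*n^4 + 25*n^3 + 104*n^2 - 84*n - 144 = (n + 1)*(n^5 - 2*n^4 - 19*n^3 + 44*n^2 + 60*n - 144) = (n - 2)*(n + 1)*(n^4 - 19*n^2 + 6*n + 72) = (n - 3)*(n - 2)*(n + 1)*(n^3 + 3*n^2 - 10*n - 24) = (n - 3)^2*(n - 2)*(n + 1)*(n^2 + 6*n + 8) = (n - 3)^2*(n - 2)*(n + 1)*(n + 2)*(n + 4)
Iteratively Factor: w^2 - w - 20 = (w + 4)*(w - 5)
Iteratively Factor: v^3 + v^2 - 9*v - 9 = (v + 1)*(v^2 - 9) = (v + 1)*(v + 3)*(v - 3)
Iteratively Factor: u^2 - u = (u - 1)*(u)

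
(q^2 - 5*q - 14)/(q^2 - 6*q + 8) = (q^2 - 5*q - 14)/(q^2 - 6*q + 8)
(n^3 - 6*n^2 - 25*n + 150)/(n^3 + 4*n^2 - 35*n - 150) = (n - 5)/(n + 5)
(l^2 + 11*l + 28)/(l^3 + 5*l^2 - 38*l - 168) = 1/(l - 6)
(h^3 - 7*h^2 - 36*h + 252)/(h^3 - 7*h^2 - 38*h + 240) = (h^2 - 13*h + 42)/(h^2 - 13*h + 40)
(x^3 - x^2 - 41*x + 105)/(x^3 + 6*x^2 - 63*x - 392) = (x^2 - 8*x + 15)/(x^2 - x - 56)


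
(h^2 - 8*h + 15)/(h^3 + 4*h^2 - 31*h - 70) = (h - 3)/(h^2 + 9*h + 14)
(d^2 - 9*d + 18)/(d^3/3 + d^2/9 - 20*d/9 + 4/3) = 9*(d^2 - 9*d + 18)/(3*d^3 + d^2 - 20*d + 12)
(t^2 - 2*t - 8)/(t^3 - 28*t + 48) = (t + 2)/(t^2 + 4*t - 12)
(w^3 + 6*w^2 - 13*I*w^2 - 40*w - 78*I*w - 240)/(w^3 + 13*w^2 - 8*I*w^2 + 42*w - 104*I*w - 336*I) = (w - 5*I)/(w + 7)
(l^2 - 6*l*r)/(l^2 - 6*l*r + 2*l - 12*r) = l/(l + 2)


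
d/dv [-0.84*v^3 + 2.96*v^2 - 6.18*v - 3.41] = -2.52*v^2 + 5.92*v - 6.18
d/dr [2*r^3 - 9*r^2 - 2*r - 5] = 6*r^2 - 18*r - 2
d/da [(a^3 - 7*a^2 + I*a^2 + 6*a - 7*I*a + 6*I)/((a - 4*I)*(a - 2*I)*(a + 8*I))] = (a^4*(7 + I) + a^3*(68 + 14*I) + a^2*(-294 - 182*I) + a*(152 + 896*I) - 448 - 624*I)/(a^6 + 4*I*a^5 + 76*a^4 + 32*I*a^3 + 1856*a^2 - 5120*I*a - 4096)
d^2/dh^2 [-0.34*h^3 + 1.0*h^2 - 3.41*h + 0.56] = 2.0 - 2.04*h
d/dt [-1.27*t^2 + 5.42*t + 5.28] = 5.42 - 2.54*t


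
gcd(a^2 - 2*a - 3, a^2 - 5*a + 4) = 1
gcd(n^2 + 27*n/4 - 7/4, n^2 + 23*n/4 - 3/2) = n - 1/4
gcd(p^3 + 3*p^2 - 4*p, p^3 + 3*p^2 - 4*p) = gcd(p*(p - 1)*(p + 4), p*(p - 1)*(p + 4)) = p^3 + 3*p^2 - 4*p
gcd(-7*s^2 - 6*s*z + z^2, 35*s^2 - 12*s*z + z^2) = -7*s + z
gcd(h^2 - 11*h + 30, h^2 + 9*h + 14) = 1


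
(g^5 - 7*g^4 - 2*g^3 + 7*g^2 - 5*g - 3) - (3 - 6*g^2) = g^5 - 7*g^4 - 2*g^3 + 13*g^2 - 5*g - 6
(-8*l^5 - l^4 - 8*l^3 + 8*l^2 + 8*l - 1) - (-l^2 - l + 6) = -8*l^5 - l^4 - 8*l^3 + 9*l^2 + 9*l - 7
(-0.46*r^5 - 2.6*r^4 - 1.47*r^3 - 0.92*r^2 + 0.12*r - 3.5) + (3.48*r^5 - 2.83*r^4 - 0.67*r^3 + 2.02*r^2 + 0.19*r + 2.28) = 3.02*r^5 - 5.43*r^4 - 2.14*r^3 + 1.1*r^2 + 0.31*r - 1.22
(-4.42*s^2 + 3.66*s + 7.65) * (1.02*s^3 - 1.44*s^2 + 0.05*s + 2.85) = -4.5084*s^5 + 10.098*s^4 + 2.3116*s^3 - 23.43*s^2 + 10.8135*s + 21.8025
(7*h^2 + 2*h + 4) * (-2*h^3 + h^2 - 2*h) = -14*h^5 + 3*h^4 - 20*h^3 - 8*h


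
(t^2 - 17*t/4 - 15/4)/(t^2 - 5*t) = (t + 3/4)/t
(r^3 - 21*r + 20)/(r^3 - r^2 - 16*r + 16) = (r + 5)/(r + 4)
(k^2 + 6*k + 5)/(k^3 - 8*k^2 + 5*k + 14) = (k + 5)/(k^2 - 9*k + 14)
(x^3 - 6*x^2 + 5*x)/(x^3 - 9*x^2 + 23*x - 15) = x/(x - 3)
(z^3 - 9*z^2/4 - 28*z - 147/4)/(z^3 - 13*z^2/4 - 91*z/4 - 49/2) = (z + 3)/(z + 2)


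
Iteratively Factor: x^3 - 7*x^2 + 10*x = (x - 5)*(x^2 - 2*x) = x*(x - 5)*(x - 2)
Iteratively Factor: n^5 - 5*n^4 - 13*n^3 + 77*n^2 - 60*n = (n - 3)*(n^4 - 2*n^3 - 19*n^2 + 20*n) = n*(n - 3)*(n^3 - 2*n^2 - 19*n + 20) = n*(n - 3)*(n - 1)*(n^2 - n - 20) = n*(n - 3)*(n - 1)*(n + 4)*(n - 5)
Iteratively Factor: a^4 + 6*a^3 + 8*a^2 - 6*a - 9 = (a + 3)*(a^3 + 3*a^2 - a - 3) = (a - 1)*(a + 3)*(a^2 + 4*a + 3) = (a - 1)*(a + 1)*(a + 3)*(a + 3)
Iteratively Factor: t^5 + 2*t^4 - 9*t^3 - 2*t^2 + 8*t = (t + 4)*(t^4 - 2*t^3 - t^2 + 2*t) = (t + 1)*(t + 4)*(t^3 - 3*t^2 + 2*t) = t*(t + 1)*(t + 4)*(t^2 - 3*t + 2) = t*(t - 1)*(t + 1)*(t + 4)*(t - 2)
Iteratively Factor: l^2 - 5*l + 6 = (l - 2)*(l - 3)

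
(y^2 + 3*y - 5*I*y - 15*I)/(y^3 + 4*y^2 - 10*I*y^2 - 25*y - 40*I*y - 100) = (y + 3)/(y^2 + y*(4 - 5*I) - 20*I)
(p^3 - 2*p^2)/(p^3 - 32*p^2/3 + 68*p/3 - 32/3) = 3*p^2/(3*p^2 - 26*p + 16)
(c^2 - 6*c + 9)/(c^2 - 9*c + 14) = (c^2 - 6*c + 9)/(c^2 - 9*c + 14)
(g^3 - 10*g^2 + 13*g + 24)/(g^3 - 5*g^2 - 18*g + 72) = (g^2 - 7*g - 8)/(g^2 - 2*g - 24)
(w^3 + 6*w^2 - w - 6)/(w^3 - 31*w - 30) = (w^2 + 5*w - 6)/(w^2 - w - 30)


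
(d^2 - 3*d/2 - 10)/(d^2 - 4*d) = (d + 5/2)/d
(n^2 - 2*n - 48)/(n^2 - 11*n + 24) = (n + 6)/(n - 3)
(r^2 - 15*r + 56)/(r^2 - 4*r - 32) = (r - 7)/(r + 4)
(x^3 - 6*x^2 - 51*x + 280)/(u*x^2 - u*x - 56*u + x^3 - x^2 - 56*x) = (x - 5)/(u + x)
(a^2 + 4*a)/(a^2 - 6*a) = (a + 4)/(a - 6)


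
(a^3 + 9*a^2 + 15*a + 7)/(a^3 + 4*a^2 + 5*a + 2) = (a + 7)/(a + 2)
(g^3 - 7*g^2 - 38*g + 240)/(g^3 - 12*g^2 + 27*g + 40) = (g + 6)/(g + 1)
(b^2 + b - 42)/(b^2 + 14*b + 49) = (b - 6)/(b + 7)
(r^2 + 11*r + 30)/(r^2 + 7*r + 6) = (r + 5)/(r + 1)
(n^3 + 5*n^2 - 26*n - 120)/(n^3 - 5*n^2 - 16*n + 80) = (n + 6)/(n - 4)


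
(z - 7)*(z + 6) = z^2 - z - 42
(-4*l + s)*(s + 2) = -4*l*s - 8*l + s^2 + 2*s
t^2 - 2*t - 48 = (t - 8)*(t + 6)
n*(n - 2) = n^2 - 2*n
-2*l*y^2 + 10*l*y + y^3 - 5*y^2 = y*(-2*l + y)*(y - 5)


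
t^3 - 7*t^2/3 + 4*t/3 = t*(t - 4/3)*(t - 1)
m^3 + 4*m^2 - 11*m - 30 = (m - 3)*(m + 2)*(m + 5)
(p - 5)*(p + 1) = p^2 - 4*p - 5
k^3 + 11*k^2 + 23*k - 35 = (k - 1)*(k + 5)*(k + 7)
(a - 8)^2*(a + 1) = a^3 - 15*a^2 + 48*a + 64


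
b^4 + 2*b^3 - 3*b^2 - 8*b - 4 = (b - 2)*(b + 1)^2*(b + 2)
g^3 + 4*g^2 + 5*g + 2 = (g + 1)^2*(g + 2)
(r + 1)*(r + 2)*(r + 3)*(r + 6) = r^4 + 12*r^3 + 47*r^2 + 72*r + 36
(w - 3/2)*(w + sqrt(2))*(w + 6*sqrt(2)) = w^3 - 3*w^2/2 + 7*sqrt(2)*w^2 - 21*sqrt(2)*w/2 + 12*w - 18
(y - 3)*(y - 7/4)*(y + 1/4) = y^3 - 9*y^2/2 + 65*y/16 + 21/16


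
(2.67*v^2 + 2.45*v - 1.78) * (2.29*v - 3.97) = 6.1143*v^3 - 4.9894*v^2 - 13.8027*v + 7.0666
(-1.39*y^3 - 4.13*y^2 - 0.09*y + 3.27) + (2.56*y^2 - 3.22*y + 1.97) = -1.39*y^3 - 1.57*y^2 - 3.31*y + 5.24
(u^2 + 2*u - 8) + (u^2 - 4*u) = 2*u^2 - 2*u - 8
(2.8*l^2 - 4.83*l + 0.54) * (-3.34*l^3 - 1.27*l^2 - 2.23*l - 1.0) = -9.352*l^5 + 12.5762*l^4 - 1.9135*l^3 + 7.2851*l^2 + 3.6258*l - 0.54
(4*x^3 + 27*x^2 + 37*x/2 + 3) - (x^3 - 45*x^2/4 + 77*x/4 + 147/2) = 3*x^3 + 153*x^2/4 - 3*x/4 - 141/2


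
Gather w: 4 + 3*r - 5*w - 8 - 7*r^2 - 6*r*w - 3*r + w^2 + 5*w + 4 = -7*r^2 - 6*r*w + w^2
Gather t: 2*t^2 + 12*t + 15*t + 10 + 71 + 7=2*t^2 + 27*t + 88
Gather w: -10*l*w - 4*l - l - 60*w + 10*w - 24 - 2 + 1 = -5*l + w*(-10*l - 50) - 25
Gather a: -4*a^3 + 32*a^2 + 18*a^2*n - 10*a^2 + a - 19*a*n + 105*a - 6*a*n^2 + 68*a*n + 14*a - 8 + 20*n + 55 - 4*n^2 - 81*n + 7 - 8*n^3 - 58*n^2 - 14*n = -4*a^3 + a^2*(18*n + 22) + a*(-6*n^2 + 49*n + 120) - 8*n^3 - 62*n^2 - 75*n + 54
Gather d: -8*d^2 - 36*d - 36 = -8*d^2 - 36*d - 36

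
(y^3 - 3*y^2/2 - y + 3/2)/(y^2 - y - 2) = (2*y^2 - 5*y + 3)/(2*(y - 2))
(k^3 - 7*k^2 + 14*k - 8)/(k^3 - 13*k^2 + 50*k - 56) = (k - 1)/(k - 7)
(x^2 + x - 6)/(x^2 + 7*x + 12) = (x - 2)/(x + 4)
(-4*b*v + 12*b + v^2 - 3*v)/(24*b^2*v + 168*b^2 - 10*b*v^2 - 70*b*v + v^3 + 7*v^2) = (v - 3)/(-6*b*v - 42*b + v^2 + 7*v)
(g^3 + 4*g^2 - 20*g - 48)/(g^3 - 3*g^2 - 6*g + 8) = (g + 6)/(g - 1)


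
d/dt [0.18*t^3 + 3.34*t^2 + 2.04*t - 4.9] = 0.54*t^2 + 6.68*t + 2.04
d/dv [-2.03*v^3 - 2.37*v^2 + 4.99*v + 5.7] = -6.09*v^2 - 4.74*v + 4.99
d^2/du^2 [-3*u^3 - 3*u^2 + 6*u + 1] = -18*u - 6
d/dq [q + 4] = 1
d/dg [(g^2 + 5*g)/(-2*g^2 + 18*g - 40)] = (7*g^2 - 20*g - 50)/(g^4 - 18*g^3 + 121*g^2 - 360*g + 400)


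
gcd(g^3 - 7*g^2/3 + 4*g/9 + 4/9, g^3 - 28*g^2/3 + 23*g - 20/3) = 1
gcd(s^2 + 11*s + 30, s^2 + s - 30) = s + 6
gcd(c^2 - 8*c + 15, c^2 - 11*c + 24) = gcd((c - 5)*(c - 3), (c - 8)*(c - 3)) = c - 3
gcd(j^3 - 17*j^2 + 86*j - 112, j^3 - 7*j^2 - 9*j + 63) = j - 7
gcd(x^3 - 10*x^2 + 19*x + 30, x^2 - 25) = x - 5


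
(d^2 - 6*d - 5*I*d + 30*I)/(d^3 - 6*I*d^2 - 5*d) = (d - 6)/(d*(d - I))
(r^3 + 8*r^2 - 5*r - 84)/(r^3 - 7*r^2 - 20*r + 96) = (r + 7)/(r - 8)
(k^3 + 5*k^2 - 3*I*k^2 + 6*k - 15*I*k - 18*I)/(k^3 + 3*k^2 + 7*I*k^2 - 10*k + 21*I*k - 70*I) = (k^3 + k^2*(5 - 3*I) + k*(6 - 15*I) - 18*I)/(k^3 + k^2*(3 + 7*I) + k*(-10 + 21*I) - 70*I)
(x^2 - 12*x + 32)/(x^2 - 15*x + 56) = (x - 4)/(x - 7)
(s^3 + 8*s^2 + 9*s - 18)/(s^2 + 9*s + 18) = s - 1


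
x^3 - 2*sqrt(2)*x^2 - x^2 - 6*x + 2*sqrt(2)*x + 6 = (x - 1)*(x - 3*sqrt(2))*(x + sqrt(2))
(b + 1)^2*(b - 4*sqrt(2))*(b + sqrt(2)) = b^4 - 3*sqrt(2)*b^3 + 2*b^3 - 6*sqrt(2)*b^2 - 7*b^2 - 16*b - 3*sqrt(2)*b - 8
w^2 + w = w*(w + 1)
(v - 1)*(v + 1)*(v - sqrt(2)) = v^3 - sqrt(2)*v^2 - v + sqrt(2)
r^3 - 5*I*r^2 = r^2*(r - 5*I)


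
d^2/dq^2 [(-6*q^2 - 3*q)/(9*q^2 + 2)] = 6*(-81*q^3 + 108*q^2 + 54*q - 8)/(729*q^6 + 486*q^4 + 108*q^2 + 8)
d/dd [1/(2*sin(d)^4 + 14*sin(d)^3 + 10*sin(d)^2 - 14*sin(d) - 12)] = (-17*sin(d)/cos(d)^2 + 4 + 3/cos(d)^2)/(2*(sin(d) + 1)*(sin(d) + 6)^2*cos(d))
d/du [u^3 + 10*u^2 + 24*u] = 3*u^2 + 20*u + 24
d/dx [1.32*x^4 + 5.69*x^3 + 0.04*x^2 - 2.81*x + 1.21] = 5.28*x^3 + 17.07*x^2 + 0.08*x - 2.81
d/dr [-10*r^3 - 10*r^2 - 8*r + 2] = -30*r^2 - 20*r - 8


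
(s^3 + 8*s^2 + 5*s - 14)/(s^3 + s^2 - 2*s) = (s + 7)/s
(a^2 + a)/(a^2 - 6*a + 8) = a*(a + 1)/(a^2 - 6*a + 8)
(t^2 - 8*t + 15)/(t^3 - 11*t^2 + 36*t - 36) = (t - 5)/(t^2 - 8*t + 12)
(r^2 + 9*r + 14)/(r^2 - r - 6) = (r + 7)/(r - 3)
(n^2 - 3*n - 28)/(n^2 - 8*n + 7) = (n + 4)/(n - 1)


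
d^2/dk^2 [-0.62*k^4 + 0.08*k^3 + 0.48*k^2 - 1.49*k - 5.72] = -7.44*k^2 + 0.48*k + 0.96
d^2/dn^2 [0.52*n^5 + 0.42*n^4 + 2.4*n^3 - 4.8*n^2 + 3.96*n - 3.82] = 10.4*n^3 + 5.04*n^2 + 14.4*n - 9.6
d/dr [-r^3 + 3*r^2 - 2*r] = -3*r^2 + 6*r - 2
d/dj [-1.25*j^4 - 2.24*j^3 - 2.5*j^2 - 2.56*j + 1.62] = -5.0*j^3 - 6.72*j^2 - 5.0*j - 2.56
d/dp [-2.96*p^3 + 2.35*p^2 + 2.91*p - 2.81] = -8.88*p^2 + 4.7*p + 2.91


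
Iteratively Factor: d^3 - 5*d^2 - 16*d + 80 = (d - 5)*(d^2 - 16) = (d - 5)*(d - 4)*(d + 4)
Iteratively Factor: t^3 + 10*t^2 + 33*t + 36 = (t + 3)*(t^2 + 7*t + 12) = (t + 3)*(t + 4)*(t + 3)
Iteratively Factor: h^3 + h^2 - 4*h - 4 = (h + 1)*(h^2 - 4) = (h + 1)*(h + 2)*(h - 2)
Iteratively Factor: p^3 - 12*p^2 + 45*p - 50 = (p - 5)*(p^2 - 7*p + 10) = (p - 5)*(p - 2)*(p - 5)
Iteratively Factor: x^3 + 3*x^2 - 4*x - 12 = (x - 2)*(x^2 + 5*x + 6) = (x - 2)*(x + 3)*(x + 2)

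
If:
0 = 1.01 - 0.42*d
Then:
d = 2.40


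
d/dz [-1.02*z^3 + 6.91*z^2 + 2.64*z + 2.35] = -3.06*z^2 + 13.82*z + 2.64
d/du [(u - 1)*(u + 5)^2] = 3*(u + 1)*(u + 5)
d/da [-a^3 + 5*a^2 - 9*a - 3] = -3*a^2 + 10*a - 9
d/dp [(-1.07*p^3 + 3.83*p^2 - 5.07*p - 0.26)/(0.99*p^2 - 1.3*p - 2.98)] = (-1.0593*p^4 + 2.782*p^3 + 9.6061*p^2 - 22.312*p + 14.7706)/(0.9801*p^4 - 2.574*p^3 - 4.2104*p^2 + 7.748*p + 8.8804)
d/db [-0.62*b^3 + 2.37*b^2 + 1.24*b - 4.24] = -1.86*b^2 + 4.74*b + 1.24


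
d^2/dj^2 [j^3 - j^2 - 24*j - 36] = 6*j - 2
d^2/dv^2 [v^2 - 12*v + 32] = 2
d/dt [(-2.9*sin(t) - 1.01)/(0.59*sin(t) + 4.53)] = -12.5411*cos(t)/(0.59*sin(t) + 4.53)^2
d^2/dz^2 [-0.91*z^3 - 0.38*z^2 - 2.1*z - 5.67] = -5.46*z - 0.76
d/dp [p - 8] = 1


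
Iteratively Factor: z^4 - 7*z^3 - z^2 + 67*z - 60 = (z - 4)*(z^3 - 3*z^2 - 13*z + 15) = (z - 5)*(z - 4)*(z^2 + 2*z - 3) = (z - 5)*(z - 4)*(z + 3)*(z - 1)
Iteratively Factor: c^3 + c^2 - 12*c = (c)*(c^2 + c - 12) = c*(c + 4)*(c - 3)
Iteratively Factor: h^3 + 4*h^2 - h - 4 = (h + 1)*(h^2 + 3*h - 4) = (h + 1)*(h + 4)*(h - 1)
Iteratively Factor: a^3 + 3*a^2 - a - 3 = (a - 1)*(a^2 + 4*a + 3) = (a - 1)*(a + 3)*(a + 1)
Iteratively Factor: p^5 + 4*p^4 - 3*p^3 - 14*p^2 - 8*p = (p + 4)*(p^4 - 3*p^2 - 2*p) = (p + 1)*(p + 4)*(p^3 - p^2 - 2*p) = p*(p + 1)*(p + 4)*(p^2 - p - 2) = p*(p - 2)*(p + 1)*(p + 4)*(p + 1)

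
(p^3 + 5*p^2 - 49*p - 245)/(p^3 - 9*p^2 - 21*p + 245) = (p + 7)/(p - 7)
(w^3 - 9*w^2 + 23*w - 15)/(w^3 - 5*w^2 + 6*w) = (w^2 - 6*w + 5)/(w*(w - 2))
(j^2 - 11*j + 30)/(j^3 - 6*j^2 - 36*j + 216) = (j - 5)/(j^2 - 36)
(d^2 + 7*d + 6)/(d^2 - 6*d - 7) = (d + 6)/(d - 7)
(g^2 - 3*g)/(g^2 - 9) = g/(g + 3)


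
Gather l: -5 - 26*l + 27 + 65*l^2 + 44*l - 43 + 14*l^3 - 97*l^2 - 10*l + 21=14*l^3 - 32*l^2 + 8*l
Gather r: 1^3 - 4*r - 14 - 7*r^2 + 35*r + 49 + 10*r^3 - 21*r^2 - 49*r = 10*r^3 - 28*r^2 - 18*r + 36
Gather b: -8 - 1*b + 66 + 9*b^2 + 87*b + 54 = 9*b^2 + 86*b + 112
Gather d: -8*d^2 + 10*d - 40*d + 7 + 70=-8*d^2 - 30*d + 77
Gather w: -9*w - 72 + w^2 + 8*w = w^2 - w - 72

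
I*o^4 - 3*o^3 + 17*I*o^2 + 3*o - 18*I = (o + 1)*(o - 3*I)*(o + 6*I)*(I*o - I)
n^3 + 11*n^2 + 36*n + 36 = (n + 2)*(n + 3)*(n + 6)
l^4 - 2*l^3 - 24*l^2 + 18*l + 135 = (l - 5)*(l - 3)*(l + 3)^2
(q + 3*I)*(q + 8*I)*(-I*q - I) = -I*q^3 + 11*q^2 - I*q^2 + 11*q + 24*I*q + 24*I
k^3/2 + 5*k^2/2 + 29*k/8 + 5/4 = (k/2 + 1)*(k + 1/2)*(k + 5/2)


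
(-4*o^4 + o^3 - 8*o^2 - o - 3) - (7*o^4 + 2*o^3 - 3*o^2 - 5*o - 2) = -11*o^4 - o^3 - 5*o^2 + 4*o - 1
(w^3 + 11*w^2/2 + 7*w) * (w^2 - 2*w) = w^5 + 7*w^4/2 - 4*w^3 - 14*w^2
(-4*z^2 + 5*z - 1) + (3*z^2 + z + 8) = -z^2 + 6*z + 7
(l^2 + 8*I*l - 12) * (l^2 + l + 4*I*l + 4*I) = l^4 + l^3 + 12*I*l^3 - 44*l^2 + 12*I*l^2 - 44*l - 48*I*l - 48*I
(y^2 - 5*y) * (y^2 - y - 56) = y^4 - 6*y^3 - 51*y^2 + 280*y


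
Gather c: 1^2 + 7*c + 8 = 7*c + 9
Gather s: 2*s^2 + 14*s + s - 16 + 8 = 2*s^2 + 15*s - 8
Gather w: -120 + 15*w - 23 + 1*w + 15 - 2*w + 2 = 14*w - 126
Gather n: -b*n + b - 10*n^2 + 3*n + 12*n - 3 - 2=b - 10*n^2 + n*(15 - b) - 5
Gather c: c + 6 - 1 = c + 5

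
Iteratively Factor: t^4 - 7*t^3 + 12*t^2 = (t - 3)*(t^3 - 4*t^2) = t*(t - 3)*(t^2 - 4*t) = t*(t - 4)*(t - 3)*(t)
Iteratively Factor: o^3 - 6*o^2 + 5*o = (o)*(o^2 - 6*o + 5) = o*(o - 5)*(o - 1)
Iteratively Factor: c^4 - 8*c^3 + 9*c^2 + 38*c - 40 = (c - 5)*(c^3 - 3*c^2 - 6*c + 8) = (c - 5)*(c - 1)*(c^2 - 2*c - 8) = (c - 5)*(c - 4)*(c - 1)*(c + 2)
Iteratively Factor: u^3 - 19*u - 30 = (u + 2)*(u^2 - 2*u - 15) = (u - 5)*(u + 2)*(u + 3)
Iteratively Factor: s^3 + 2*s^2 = (s + 2)*(s^2) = s*(s + 2)*(s)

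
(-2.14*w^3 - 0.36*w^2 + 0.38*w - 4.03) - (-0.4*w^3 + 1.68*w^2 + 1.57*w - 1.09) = -1.74*w^3 - 2.04*w^2 - 1.19*w - 2.94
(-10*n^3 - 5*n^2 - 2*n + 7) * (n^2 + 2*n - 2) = -10*n^5 - 25*n^4 + 8*n^3 + 13*n^2 + 18*n - 14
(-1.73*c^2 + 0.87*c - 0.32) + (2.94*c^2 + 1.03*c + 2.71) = 1.21*c^2 + 1.9*c + 2.39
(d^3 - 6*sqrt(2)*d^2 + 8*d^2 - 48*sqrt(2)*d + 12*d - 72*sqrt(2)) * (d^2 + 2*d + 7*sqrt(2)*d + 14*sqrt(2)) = d^5 + sqrt(2)*d^4 + 10*d^4 - 56*d^3 + 10*sqrt(2)*d^3 - 816*d^2 + 28*sqrt(2)*d^2 - 2352*d + 24*sqrt(2)*d - 2016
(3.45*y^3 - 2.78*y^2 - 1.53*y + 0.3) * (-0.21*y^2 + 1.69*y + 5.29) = -0.7245*y^5 + 6.4143*y^4 + 13.8736*y^3 - 17.3549*y^2 - 7.5867*y + 1.587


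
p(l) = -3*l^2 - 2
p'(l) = -6*l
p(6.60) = -132.68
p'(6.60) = -39.60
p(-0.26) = -2.20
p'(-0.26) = 1.56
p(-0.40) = -2.48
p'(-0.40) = 2.40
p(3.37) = -36.07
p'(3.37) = -20.22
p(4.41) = -60.34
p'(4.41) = -26.46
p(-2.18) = -16.26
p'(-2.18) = 13.08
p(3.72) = -43.52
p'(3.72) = -22.32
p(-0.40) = -2.48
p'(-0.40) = 2.40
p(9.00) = -245.00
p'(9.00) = -54.00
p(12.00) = -434.00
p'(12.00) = -72.00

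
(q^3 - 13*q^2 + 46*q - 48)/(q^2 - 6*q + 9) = (q^2 - 10*q + 16)/(q - 3)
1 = 1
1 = 1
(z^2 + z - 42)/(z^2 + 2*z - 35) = (z - 6)/(z - 5)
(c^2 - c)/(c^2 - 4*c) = (c - 1)/(c - 4)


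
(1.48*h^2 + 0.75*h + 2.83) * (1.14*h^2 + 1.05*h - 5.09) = 1.6872*h^4 + 2.409*h^3 - 3.5195*h^2 - 0.846*h - 14.4047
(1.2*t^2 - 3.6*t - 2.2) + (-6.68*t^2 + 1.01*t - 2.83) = -5.48*t^2 - 2.59*t - 5.03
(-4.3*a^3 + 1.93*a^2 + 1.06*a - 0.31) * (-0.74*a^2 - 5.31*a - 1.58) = 3.182*a^5 + 21.4048*a^4 - 4.2387*a^3 - 8.4486*a^2 - 0.0287000000000002*a + 0.4898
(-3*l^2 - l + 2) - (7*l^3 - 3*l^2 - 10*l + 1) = -7*l^3 + 9*l + 1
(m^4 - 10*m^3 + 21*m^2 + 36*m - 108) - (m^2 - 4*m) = m^4 - 10*m^3 + 20*m^2 + 40*m - 108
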